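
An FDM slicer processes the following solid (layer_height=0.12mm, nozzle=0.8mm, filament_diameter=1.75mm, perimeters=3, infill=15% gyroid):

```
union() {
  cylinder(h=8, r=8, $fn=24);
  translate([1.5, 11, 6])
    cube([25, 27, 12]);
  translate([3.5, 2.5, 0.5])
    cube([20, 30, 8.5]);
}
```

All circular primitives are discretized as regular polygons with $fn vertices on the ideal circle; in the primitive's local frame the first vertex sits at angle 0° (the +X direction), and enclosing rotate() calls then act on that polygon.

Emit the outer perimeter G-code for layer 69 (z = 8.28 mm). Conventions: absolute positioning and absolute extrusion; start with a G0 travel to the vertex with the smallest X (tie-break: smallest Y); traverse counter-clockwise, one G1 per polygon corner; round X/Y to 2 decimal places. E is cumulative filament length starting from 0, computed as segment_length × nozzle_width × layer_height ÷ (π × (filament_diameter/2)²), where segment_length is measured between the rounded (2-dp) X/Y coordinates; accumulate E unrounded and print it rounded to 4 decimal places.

At z = 8.28 mm: the cylinder does not reach this height (z outside [0, 8]); the cube at (1.5, 11) (footprint 25×27) is included at this height; the 20×30 cube at (3.5, 2.5) contributes its full rectangle; Combining (union): the regions partially overlap (shared area 430.00 mm²), so overlapping operands fuse into one piece — 1 connected region. The outline is a single polygon with 8 vertices. Extrusion per mm of travel: 0.8 × 0.12 / (π × 0.875²) = 0.039912. Accumulating E over each segment gives final E = 4.8294.

G0 X1.50 Y11.00 Z8.28
G1 X3.50 Y11.00 E0.0798
G1 X3.50 Y2.50 E0.4191
G1 X23.50 Y2.50 E1.2173
G1 X23.50 Y11.00 E1.5566
G1 X26.50 Y11.00 E1.6763
G1 X26.50 Y38.00 E2.7539
G1 X1.50 Y38.00 E3.7517
G1 X1.50 Y11.00 E4.8294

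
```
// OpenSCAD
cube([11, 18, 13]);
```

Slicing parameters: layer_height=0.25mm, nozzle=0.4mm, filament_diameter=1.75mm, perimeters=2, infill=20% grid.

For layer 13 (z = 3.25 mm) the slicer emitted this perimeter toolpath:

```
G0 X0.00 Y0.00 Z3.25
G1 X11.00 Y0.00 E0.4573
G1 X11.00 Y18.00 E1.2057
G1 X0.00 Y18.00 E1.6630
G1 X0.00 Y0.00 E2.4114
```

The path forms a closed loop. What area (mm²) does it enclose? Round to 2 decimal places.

198.00 mm²

Apply the shoelace formula to the sequence of (X, Y) vertices; enclosed area = 198.00 mm².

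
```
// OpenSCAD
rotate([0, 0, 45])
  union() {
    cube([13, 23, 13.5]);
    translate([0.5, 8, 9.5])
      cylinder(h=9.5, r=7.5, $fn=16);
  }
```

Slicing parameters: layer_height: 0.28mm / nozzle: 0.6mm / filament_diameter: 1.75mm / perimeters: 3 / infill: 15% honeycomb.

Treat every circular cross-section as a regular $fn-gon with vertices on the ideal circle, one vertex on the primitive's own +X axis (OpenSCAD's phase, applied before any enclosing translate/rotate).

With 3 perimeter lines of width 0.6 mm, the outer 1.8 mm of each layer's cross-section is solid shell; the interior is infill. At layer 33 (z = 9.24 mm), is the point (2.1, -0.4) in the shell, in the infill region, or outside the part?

At z = 9.24 mm: the cube (footprint 13×23) is included at this height; the cylinder at (0.5, 8) is not intersected at this z (z outside [9.5, 19]); Taking the union: only the 13×23 cube is present, so the union is just that shape — 1 connected region; (rotated 45° about Z; rotation is an isometry so areas/perimeters/island counts are preserved). Overall, the cross-section is a single solid region. Undo the 45° rotation: the query point maps to (1.202, -1.768) in the un-rotated model frame. The nearest boundary edge runs (0.00, 0.00)→(13.00, 0.00); distance from the point to it = 1.77 mm. The point is not inside any of the regions above, so it lies outside the cross-section (1.77 mm from the nearest boundary).

outside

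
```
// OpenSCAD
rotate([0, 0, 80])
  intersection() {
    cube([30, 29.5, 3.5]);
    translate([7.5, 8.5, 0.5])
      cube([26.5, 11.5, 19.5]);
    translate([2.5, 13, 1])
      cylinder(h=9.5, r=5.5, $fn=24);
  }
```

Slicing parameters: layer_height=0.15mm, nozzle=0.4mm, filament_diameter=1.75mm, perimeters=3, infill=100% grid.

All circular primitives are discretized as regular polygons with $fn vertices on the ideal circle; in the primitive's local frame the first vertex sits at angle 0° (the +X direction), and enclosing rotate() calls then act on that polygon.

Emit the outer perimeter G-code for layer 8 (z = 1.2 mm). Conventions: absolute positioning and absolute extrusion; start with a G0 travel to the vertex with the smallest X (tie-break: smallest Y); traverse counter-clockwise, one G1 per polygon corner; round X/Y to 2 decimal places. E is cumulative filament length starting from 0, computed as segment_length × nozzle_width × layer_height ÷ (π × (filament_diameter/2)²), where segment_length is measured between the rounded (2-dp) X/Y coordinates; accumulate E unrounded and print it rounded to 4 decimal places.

G0 X-13.65 Y10.02 Z1.20
G1 X-9.36 Y9.27 E0.1086
G1 X-10.04 Y9.70 E0.1287
G1 X-11.41 Y10.14 E0.1646
G1 X-12.85 Y10.20 E0.2006
G1 X-13.65 Y10.02 E0.2210

At z = 1.2 mm: the cube (footprint 30×29.5) is included at this height; the cube at (7.5, 8.5) (footprint 26.5×11.5) is included at this height; the r=5.5 cylinder at (2.5, 13) gives a regular 24-gon of circumradius 5.5 (constant along its height); Keeping only the common overlap: the 26.5×11.5 cube at (7.5, 8.5) partially overlaps the 30×29.5 cube; clipping to the common part keeps 258.75 mm²; the r=5.5 cylinder at (2.5, 13) partially overlaps the running intersection; clipping to the common part keeps 1.39 mm² — 1 connected region; (whole slice rotated 80° about Z — lengths, areas and connectivity unchanged). The outline is a single polygon with 5 vertices. Extrusion per mm of travel: 0.4 × 0.15 / (π × 0.875²) = 0.024945. Accumulating E over each segment gives final E = 0.2210.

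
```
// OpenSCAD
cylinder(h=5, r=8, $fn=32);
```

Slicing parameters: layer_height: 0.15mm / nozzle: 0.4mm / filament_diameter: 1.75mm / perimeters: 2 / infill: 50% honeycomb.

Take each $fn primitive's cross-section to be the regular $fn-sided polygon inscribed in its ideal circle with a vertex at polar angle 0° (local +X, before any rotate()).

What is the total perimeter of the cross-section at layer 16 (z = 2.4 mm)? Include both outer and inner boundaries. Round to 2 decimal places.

50.18 mm

At z = 2.4 mm: the r=8 cylinder gives a regular 32-gon of circumradius 8 (constant along its height) (perimeter = 2·32·8.000·sin(180°/32) = 50.18 mm). Overall, the cross-section is a single solid region. Total boundary length (outer) = 50.18 mm.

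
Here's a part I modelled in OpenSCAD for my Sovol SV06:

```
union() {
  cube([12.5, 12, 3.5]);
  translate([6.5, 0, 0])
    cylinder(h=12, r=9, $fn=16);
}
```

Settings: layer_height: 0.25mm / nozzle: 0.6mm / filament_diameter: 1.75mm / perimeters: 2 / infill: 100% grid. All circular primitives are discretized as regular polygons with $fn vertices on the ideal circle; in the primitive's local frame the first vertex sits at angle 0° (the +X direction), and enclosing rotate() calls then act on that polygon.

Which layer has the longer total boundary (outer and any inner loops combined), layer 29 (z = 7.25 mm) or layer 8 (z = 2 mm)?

Layer 29 (z = 7.25): the cube does not reach this height (z outside [0, 3.5]); the r=9 cylinder at (6.5, 0) gives a regular 16-gon of circumradius 9 (constant along its height) (perimeter = 2·16·9.000·sin(180°/16) = 56.19 mm); Taking the union: only the r=9 cylinder at (6.5, 0) is present, so the union is just that shape — boundary = 56.19 mm. So its perimeter = 56.19 mm. Layer 8 (z = 2): the cube (footprint 12.5×12) is included at this height (perimeter 49.00 mm); the r=9 cylinder at (6.5, 0) contributes a regular 16-gon of circumradius 9 (perimeter = 2·16·9.000·sin(180°/16) = 56.19 mm); Combining (union): the regions partially overlap (shared area 100.99 mm²), so the edge portions inside another operand are dropped and the merged outline is re-measured after clipping — boundary = 66.06 mm. So its perimeter = 66.06 mm. Layer 8 is larger (66.06 vs 56.19 mm).

layer 8 (z = 2 mm)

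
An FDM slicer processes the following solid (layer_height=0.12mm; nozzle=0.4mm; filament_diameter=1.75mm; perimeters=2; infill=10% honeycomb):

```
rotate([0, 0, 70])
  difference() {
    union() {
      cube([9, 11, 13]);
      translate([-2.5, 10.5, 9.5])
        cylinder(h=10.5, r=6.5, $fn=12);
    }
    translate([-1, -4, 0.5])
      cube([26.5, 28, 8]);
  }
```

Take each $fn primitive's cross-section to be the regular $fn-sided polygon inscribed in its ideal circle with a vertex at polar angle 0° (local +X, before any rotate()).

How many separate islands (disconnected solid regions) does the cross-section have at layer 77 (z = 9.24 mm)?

At z = 9.24 mm: the cube (footprint 9×11) is included at this height; the cylinder at (-2.5, 10.5) does not reach this height (z outside [9.5, 20]); Combining (union): only the 9×11 cube is present, so the union is just that shape — 1 connected region; the cube at (-1, -4) is absent (z outside [0.5, 8.5]); Taking the first minus the rest: none of the subtracted shapes is present at this height, so the result so far is unchanged — 1 connected region; (rotated 70° about Z; rotation is an isometry so areas/perimeters/island counts are preserved). Overall, the cross-section is a single solid region. Island count = 1.

1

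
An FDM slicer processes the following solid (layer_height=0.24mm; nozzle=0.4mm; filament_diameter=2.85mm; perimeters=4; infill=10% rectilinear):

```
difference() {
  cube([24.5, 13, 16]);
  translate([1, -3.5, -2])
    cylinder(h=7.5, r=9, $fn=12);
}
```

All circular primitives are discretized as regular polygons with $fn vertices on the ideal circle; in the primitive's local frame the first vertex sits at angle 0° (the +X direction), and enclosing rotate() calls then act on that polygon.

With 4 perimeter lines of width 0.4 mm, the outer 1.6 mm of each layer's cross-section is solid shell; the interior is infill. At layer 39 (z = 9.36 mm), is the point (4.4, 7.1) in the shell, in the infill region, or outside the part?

At z = 9.36 mm: the cube is present — its section is the full 24.5×13 rectangle; the cylinder at (1, -3.5) is absent (z outside [-2, 5.5]); Subtracting the remaining from the first: none of the subtracted shapes is present at this height, so the 24.5×13 cube is unchanged — 1 connected region. Overall, the cross-section is a single solid region. The nearest boundary edge runs (0.00, 13.00)→(0.00, 0.00); distance from the point to it = 4.40 mm. The point is inside the cross-section and 4.40 mm from the nearest boundary — more than the 1.6 mm shell width (4 × 0.4), so it's in the infill interior.

infill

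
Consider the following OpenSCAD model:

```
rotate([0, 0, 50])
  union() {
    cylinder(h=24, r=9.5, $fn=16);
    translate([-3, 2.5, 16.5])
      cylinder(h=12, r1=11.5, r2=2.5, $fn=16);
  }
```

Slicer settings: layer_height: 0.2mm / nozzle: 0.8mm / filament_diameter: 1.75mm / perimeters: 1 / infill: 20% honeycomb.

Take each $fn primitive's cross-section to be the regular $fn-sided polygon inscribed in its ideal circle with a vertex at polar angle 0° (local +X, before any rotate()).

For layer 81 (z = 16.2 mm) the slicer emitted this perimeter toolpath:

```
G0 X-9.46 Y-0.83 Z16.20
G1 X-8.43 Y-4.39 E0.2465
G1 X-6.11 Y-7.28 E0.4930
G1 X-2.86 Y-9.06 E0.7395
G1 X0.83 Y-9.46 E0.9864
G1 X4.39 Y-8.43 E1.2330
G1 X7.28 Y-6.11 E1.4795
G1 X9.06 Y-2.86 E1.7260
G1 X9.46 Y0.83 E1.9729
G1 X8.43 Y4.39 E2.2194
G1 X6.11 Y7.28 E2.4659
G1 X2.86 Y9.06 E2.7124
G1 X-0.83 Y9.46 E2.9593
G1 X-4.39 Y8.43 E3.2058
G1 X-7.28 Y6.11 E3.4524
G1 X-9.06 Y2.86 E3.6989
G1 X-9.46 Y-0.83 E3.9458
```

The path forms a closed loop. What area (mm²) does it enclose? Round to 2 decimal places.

276.38 mm²

Apply the shoelace formula to the sequence of (X, Y) vertices; enclosed area = 276.38 mm².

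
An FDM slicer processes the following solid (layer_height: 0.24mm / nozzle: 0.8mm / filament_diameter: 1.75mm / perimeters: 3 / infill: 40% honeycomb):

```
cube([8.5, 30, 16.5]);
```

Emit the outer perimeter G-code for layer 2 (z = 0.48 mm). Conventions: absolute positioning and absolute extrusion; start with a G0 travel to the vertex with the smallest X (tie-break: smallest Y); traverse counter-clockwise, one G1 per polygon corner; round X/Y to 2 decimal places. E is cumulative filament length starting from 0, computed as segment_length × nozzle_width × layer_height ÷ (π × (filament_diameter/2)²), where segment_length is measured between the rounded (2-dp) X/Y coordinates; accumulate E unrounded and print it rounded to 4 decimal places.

At z = 0.48 mm: the cube is present — its section is the full 8.5×30 rectangle. The outline is a single polygon with 4 vertices. Extrusion per mm of travel: 0.8 × 0.24 / (π × 0.875²) = 0.079824. Accumulating E over each segment gives final E = 6.1465.

G0 X0.00 Y0.00 Z0.48
G1 X8.50 Y0.00 E0.6785
G1 X8.50 Y30.00 E3.0732
G1 X0.00 Y30.00 E3.7517
G1 X0.00 Y0.00 E6.1465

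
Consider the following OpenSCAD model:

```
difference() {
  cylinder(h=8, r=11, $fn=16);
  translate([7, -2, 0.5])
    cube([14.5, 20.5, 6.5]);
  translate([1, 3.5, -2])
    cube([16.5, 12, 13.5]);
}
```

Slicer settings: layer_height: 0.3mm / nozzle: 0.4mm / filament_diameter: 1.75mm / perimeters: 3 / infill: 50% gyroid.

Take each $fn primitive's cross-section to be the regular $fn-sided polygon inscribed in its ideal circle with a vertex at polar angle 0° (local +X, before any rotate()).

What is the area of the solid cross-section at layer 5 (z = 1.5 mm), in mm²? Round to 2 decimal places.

At z = 1.5 mm: the cylinder: section is a regular 16-gon, circumradius r=11 (area = (16/2)·11.000²·sin(360°/16) = 370.44 mm²); the cube at (7, -2) (footprint 14.5×20.5) is included at this height (area 297.25 mm²); the cube at (1, 3.5) is present — its section is the full 16.5×12 rectangle (area 198.00 mm²); After the difference (first − rest): starting from the r=11 cylinder (370.44 mm²), the 14.5×20.5 cube at (7, -2) partially overlaps it — only the 29.91 mm² overlap (of its 297.25 mm²) is removed, clipping the outline; the 16.5×12 cube at (1, 3.5) partially overlaps it — only the 38.40 mm² overlap (of its 198.00 mm²) is removed, clipping the outline — area = 302.13 mm². Overall, the cross-section is a single solid region. Net area = 302.13 mm².

302.13 mm²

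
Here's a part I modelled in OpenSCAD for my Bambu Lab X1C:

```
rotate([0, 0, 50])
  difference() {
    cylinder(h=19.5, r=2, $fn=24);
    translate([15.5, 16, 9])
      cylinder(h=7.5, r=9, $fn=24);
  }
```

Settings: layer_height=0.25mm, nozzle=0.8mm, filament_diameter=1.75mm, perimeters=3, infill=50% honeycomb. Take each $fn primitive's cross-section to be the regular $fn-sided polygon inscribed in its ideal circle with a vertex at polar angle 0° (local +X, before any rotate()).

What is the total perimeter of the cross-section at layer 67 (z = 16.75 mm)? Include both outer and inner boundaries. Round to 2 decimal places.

12.53 mm

At z = 16.75 mm: the r=2 cylinder gives a regular 24-gon of circumradius 2 (constant along its height) (perimeter = 2·24·2.000·sin(180°/24) = 12.53 mm); the cylinder at (15.5, 16) does not reach this height (z outside [9, 16.5]); Subtracting the remaining from the first: none of the subtracted shapes is present at this height, so the r=2 cylinder is unchanged — boundary = 12.53 mm; (whole slice rotated 50° about Z — lengths, areas and connectivity unchanged). Overall, the cross-section is a single solid region. Total boundary length (outer) = 12.53 mm.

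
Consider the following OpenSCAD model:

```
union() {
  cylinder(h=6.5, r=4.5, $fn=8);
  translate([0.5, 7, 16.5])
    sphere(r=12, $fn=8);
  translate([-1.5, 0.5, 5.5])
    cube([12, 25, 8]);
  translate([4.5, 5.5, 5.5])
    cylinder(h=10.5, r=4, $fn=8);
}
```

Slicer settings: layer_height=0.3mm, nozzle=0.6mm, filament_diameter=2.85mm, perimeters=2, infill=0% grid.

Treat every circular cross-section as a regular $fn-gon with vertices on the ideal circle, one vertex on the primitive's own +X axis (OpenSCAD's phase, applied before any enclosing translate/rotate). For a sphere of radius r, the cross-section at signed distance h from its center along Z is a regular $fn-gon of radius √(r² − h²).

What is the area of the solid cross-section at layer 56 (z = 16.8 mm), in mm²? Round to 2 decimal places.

407.04 mm²

At z = 16.8 mm: the cylinder is absent (z outside [0, 6.5]); the r=12 sphere at (0.5, 7) contributes a regular 8-gon of circumradius √(12²−0.3²) = 11.996 (area = (8/2)·11.996²·sin(360°/8) = 407.04 mm²); the cube at (-1.5, 0.5) is absent (z outside [5.5, 13.5]); the cylinder at (4.5, 5.5) does not reach this height (z outside [5.5, 16]); Taking the union: only the r=12 sphere at (0.5, 7) is present, so the union is just that shape — area = 407.04 mm². Overall, the cross-section is a single solid region. Net area = 407.04 mm².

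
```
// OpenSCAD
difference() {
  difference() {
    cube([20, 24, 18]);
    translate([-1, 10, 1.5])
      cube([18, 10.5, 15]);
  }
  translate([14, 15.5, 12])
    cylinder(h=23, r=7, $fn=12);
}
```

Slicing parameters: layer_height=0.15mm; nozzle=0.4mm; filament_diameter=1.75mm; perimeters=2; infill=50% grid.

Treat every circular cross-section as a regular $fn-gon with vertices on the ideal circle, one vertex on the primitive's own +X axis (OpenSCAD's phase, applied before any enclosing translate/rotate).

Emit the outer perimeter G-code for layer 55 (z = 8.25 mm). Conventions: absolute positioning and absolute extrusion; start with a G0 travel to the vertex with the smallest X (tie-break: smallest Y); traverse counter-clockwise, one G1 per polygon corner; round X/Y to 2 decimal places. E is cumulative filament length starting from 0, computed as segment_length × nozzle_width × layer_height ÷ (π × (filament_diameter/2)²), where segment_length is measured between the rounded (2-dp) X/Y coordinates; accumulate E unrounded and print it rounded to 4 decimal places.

G0 X0.00 Y0.00 Z8.25
G1 X20.00 Y0.00 E0.4989
G1 X20.00 Y24.00 E1.0976
G1 X0.00 Y24.00 E1.5965
G1 X0.00 Y20.50 E1.6838
G1 X17.00 Y20.50 E2.1079
G1 X17.00 Y10.00 E2.3698
G1 X0.00 Y10.00 E2.7939
G1 X0.00 Y0.00 E3.0433

At z = 8.25 mm: the cube (footprint 20×24) is included at this height; the 18×10.5 cube at (-1, 10) contributes its full rectangle; Taking the first minus the rest: starting from the 20×24 cube, the 18×10.5 cube at (-1, 10) partially overlaps it — only the 178.50 mm² overlap (of its 189.00 mm²) is removed, clipping the outline — 1 connected region; the cylinder at (14, 15.5) is not intersected at this z (z outside [12, 35]); After the difference (first − rest): none of the subtracted shapes is present at this height, so that combined region is unchanged — 1 connected region. The outline is a single polygon with 8 vertices. Extrusion per mm of travel: 0.4 × 0.15 / (π × 0.875²) = 0.024945. Accumulating E over each segment gives final E = 3.0433.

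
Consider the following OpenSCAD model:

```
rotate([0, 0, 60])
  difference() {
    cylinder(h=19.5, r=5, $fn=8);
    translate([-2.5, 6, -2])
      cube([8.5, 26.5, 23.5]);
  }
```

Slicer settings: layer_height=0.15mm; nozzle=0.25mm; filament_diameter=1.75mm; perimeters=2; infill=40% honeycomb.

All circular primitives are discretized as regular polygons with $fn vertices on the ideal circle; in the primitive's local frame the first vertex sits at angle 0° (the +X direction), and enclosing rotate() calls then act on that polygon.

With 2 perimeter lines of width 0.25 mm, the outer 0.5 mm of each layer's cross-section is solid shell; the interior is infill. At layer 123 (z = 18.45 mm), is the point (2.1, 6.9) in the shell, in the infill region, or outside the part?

outside

At z = 18.45 mm: the cylinder: section is a regular 8-gon, circumradius r=5; the cube at (-2.5, 6) is present — its section is the full 8.5×26.5 rectangle; Subtracting the remaining from the first: starting from the r=5 cylinder, the 8.5×26.5 cube at (-2.5, 6) misses the remaining region (no effect) — 1 connected region; (rotated 60° about Z; rotation is an isometry so areas/perimeters/island counts are preserved). Overall, the cross-section is a single solid region. Undo the 60° rotation: the query point maps to (7.026, 1.631) in the un-rotated model frame. The nearest boundary edge runs (3.54, 3.54)→(5.00, 0.00); distance from the point to it = 2.50 mm. The point is not inside any of the regions above, so it lies outside the cross-section (2.50 mm from the nearest boundary).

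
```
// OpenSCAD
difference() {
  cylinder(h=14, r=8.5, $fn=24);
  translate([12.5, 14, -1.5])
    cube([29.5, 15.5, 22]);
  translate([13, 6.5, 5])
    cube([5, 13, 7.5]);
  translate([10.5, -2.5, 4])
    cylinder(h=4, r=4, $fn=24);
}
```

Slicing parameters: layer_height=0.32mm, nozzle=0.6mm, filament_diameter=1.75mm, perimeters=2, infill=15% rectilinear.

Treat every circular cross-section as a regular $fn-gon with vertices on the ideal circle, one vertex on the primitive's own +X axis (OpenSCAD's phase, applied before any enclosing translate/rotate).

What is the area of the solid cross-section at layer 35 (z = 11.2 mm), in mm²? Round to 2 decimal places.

224.40 mm²

At z = 11.2 mm: the cylinder: section is a regular 24-gon, circumradius r=8.5 (area = (24/2)·8.500²·sin(360°/24) = 224.40 mm²); the 29.5×15.5 cube at (12.5, 14) contributes its full rectangle (area 457.25 mm²); the 5×13 cube at (13, 6.5) contributes its full rectangle (area 65.00 mm²); the cylinder at (10.5, -2.5) is absent (z outside [4, 8]); After the difference (first − rest): starting from the r=8.5 cylinder (224.40 mm²), the 29.5×15.5 cube at (12.5, 14) misses the remaining region (no effect); the 5×13 cube at (13, 6.5) misses the remaining region (no effect) — area = 224.40 mm². Overall, the cross-section is a single solid region. Net area = 224.40 mm².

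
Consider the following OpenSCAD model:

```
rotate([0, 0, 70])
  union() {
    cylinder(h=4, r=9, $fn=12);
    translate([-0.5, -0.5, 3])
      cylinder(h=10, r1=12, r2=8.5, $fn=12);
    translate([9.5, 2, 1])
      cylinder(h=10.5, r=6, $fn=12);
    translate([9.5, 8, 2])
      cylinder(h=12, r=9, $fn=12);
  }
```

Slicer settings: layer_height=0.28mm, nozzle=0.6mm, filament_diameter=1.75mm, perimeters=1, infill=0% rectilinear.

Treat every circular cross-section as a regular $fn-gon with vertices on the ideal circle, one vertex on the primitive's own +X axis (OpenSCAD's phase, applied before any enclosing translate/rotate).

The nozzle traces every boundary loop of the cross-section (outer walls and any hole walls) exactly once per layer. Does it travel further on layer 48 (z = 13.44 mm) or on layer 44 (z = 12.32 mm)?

Layer 48 (z = 13.44): the cylinder is not intersected at this z (z outside [0, 4]); the cone at (-0.5, -0.5) is not intersected at this z (z outside [3, 13]); the cylinder at (9.5, 2) does not reach this height (z outside [1, 11.5]); the r=9 cylinder at (9.5, 8) gives a regular 12-gon of circumradius 9 (constant along its height) (perimeter = 2·12·9.000·sin(180°/12) = 55.90 mm); Taking the union: only the r=9 cylinder at (9.5, 8) is present, so the union is just that shape — boundary = 55.90 mm; (whole slice rotated 70° about Z — lengths, areas and connectivity unchanged). So its perimeter = 55.90 mm. Layer 44 (z = 12.32): the cylinder does not reach this height (z outside [0, 4]); the cone at (-0.5, -0.5): at t=0.932 of its height the radius interpolates to r₁+(r₂−r₁)t = 8.738, giving a regular 12-gon of that circumradius (perimeter = 2·12·8.738·sin(180°/12) = 54.28 mm); the cylinder at (9.5, 2) does not reach this height (z outside [1, 11.5]); the cylinder at (9.5, 8): section is a regular 12-gon, circumradius r=9 (perimeter = 2·12·9.000·sin(180°/12) = 55.90 mm); Taking the union: the regions partially overlap (shared area 32.49 mm²), so the edge portions inside another operand are dropped and the merged outline is re-measured after clipping — boundary = 84.91 mm; (rotated 70° about Z; rotation is an isometry so areas/perimeters/island counts are preserved). So its perimeter = 84.91 mm. Layer 44 is larger (84.91 vs 55.90 mm).

layer 44 (z = 12.32 mm)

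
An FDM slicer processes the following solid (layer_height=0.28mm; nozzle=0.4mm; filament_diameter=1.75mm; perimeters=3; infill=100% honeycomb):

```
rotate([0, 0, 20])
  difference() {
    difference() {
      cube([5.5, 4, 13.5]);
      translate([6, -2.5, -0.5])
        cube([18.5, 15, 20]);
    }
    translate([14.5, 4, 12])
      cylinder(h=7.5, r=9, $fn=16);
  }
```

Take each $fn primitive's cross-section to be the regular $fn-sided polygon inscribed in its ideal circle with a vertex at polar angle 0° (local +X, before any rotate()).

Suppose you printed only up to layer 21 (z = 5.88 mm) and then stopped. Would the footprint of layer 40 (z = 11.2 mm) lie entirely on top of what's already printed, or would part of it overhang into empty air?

Compare the two slices. At z = 5.88: the cube is present — its section is the full 5.5×4 rectangle (area 22.00 mm²); the 18.5×15 cube at (6, -2.5) contributes its full rectangle (area 277.50 mm²); Subtracting the remaining from the first: starting from the 5.5×4 cube (22.00 mm²), the 18.5×15 cube at (6, -2.5) misses the remaining region (no effect) — area = 22.00 mm²; the cylinder at (14.5, 4) does not reach this height (z outside [12, 19.5]); Taking the first minus the rest: none of the subtracted shapes is present at this height, so that combined region is unchanged — area = 22.00 mm²; (whole slice rotated 20° about Z — lengths, areas and connectivity unchanged). At z = 11.2: the 5.5×4 cube contributes its full rectangle (area 22.00 mm²); the cube at (6, -2.5) (footprint 18.5×15) is included at this height (area 277.50 mm²); After the difference (first − rest): starting from the 5.5×4 cube (22.00 mm²), the 18.5×15 cube at (6, -2.5) misses the remaining region (no effect) — area = 22.00 mm²; the cylinder at (14.5, 4) does not reach this height (z outside [12, 19.5]); After the difference (first − rest): none of the subtracted shapes is present at this height, so that combined region is unchanged — area = 22.00 mm²; (rotated 20° about Z; rotation is an isometry so areas/perimeters/island counts are preserved). Checking containment: the cross-section at z = 11.2 is a subset of the cross-section at z = 5.88.

entirely on top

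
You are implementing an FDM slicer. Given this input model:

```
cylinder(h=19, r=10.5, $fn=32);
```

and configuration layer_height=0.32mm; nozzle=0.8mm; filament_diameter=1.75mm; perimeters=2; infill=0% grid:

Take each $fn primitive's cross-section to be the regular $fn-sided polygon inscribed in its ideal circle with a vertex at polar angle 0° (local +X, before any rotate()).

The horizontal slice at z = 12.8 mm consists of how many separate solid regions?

At z = 12.8 mm: the r=10.5 cylinder gives a regular 32-gon of circumradius 10.5 (constant along its height). The result has 1 disconnected region.

1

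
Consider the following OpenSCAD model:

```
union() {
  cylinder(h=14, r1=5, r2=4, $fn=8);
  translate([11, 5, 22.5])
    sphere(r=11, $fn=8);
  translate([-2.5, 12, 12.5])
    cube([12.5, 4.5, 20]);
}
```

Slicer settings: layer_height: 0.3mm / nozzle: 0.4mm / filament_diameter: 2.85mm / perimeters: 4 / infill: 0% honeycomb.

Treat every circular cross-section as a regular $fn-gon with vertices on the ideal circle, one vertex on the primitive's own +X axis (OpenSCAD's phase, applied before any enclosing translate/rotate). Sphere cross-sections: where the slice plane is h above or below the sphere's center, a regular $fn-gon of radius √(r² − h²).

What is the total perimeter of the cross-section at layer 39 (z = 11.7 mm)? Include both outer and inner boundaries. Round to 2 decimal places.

38.28 mm

At z = 11.7 mm: the cone: at t=0.836 of its height the radius interpolates to r₁+(r₂−r₁)t = 4.164, giving a regular 8-gon of that circumradius (perimeter = 2·8·4.164·sin(180°/8) = 25.50 mm); the r=11 sphere at (11, 5) contributes a regular 8-gon of circumradius √(11²−10.8²) = 2.088 (perimeter = 2·8·2.088·sin(180°/8) = 12.79 mm); the cube at (-2.5, 12) does not reach this height (z outside [12.5, 32.5]); Taking the union: the 2 present regions are separate (no shared area or edge), so areas and boundary lengths simply add and each stays a separate island — boundary = 38.28 mm. Overall, the cross-section has 2 separate islands. Total boundary length (outer) = 38.28 mm.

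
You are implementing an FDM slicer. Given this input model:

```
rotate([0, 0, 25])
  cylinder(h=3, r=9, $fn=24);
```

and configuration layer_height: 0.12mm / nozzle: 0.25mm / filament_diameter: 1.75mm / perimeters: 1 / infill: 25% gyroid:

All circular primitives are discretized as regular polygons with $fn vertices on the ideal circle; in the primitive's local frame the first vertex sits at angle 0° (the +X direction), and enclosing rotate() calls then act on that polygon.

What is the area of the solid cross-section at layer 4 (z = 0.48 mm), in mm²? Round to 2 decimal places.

At z = 0.48 mm: the r=9 cylinder contributes a regular 24-gon of circumradius 9 (area = (24/2)·9.000²·sin(360°/24) = 251.57 mm²); (rotated 25° about Z; rotation is an isometry so areas/perimeters/island counts are preserved). Overall, the cross-section is a single solid region. Net area = 251.57 mm².

251.57 mm²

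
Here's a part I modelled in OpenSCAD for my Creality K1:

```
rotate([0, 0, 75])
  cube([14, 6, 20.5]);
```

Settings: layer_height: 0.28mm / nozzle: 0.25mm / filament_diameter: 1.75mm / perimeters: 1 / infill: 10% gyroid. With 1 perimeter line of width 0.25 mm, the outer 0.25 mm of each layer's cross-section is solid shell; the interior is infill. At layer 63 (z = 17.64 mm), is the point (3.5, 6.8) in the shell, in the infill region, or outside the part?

At z = 17.64 mm: the 14×6 cube contributes its full rectangle; (rotated 75° about Z; rotation is an isometry so areas/perimeters/island counts are preserved). Overall, the cross-section is a single solid region. Undo the 75° rotation: the query point maps to (7.474, -1.621) in the un-rotated model frame. The nearest boundary edge runs (0.00, 0.00)→(14.00, 0.00); distance from the point to it = 1.62 mm. The point is not inside any of the regions above, so it lies outside the cross-section (1.62 mm from the nearest boundary).

outside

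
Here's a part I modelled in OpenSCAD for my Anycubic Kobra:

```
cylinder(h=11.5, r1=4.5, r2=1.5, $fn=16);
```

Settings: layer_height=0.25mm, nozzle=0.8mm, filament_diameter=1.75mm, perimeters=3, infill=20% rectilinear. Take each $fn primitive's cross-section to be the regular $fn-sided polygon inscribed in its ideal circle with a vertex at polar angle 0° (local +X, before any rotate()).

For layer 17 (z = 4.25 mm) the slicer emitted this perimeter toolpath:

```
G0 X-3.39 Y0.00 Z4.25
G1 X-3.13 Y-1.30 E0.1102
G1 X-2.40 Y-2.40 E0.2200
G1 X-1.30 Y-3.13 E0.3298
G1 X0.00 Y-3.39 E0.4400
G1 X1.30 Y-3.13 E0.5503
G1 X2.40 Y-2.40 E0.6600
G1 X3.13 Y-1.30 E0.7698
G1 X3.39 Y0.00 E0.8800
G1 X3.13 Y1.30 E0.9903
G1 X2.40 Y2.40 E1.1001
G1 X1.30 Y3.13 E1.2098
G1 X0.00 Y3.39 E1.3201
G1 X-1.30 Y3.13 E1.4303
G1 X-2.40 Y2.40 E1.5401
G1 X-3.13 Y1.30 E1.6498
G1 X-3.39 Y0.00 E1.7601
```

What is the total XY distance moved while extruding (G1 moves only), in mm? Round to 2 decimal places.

21.17 mm

Sum the Euclidean lengths of each G1 segment: total = 21.17 mm.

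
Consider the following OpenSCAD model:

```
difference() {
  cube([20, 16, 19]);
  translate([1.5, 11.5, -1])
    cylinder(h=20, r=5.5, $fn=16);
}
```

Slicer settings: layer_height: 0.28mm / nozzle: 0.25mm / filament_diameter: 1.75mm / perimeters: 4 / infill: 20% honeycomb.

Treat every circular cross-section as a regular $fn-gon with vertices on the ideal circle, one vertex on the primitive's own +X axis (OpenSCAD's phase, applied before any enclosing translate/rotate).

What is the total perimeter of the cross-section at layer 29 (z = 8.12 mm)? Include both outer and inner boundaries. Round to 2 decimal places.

At z = 8.12 mm: the 20×16 cube contributes its full rectangle (perimeter 72.00 mm); the r=5.5 cylinder at (1.5, 11.5) contributes a regular 16-gon of circumradius 5.5 (perimeter = 2·16·5.500·sin(180°/16) = 34.34 mm); Taking the first minus the rest: starting from the 20×16 cube, the r=5.5 cylinder at (1.5, 11.5) partially overlaps it — only the 59.16 mm² overlap (of its 92.61 mm²) is removed, clipping the outline — boundary = 73.33 mm. Overall, the cross-section is a single solid region. Total boundary length (outer) = 73.33 mm.

73.33 mm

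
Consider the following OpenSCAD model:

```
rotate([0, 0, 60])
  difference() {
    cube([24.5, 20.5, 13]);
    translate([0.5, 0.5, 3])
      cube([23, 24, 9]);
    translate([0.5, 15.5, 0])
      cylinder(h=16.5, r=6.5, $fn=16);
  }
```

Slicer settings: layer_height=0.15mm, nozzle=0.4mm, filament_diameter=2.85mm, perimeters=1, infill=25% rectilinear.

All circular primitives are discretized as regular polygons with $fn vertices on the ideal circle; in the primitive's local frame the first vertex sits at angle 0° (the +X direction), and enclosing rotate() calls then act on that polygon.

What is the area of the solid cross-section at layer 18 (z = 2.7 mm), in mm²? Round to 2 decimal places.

435.72 mm²

At z = 2.7 mm: the 24.5×20.5 cube contributes its full rectangle (area 502.25 mm²); the cube at (0.5, 0.5) is not intersected at this z (z outside [3, 12]); the r=6.5 cylinder at (0.5, 15.5) contributes a regular 16-gon of circumradius 6.5 (area = (16/2)·6.500²·sin(360°/16) = 129.35 mm²); Taking the first minus the rest: starting from the 24.5×20.5 cube (502.25 mm²), the r=6.5 cylinder at (0.5, 15.5) partially overlaps it — only the 66.53 mm² overlap (of its 129.35 mm²) is removed, clipping the outline — area = 435.72 mm²; (rotated 60° about Z; rotation is an isometry so areas/perimeters/island counts are preserved). Overall, the cross-section is a single solid region. Net area = 435.72 mm².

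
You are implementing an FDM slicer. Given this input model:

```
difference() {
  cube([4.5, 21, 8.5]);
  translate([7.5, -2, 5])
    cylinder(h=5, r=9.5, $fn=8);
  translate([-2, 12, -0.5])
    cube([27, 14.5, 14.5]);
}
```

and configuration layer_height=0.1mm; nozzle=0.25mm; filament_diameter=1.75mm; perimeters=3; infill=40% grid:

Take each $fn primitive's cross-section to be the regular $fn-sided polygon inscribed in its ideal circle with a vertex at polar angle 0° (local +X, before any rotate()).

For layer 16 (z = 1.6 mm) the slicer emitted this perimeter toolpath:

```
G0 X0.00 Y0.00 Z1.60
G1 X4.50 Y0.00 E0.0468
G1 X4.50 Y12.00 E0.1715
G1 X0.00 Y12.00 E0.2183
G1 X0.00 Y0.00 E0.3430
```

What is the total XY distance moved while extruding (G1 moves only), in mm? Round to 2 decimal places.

33.00 mm

Sum the Euclidean lengths of each G1 segment: total = 33.00 mm.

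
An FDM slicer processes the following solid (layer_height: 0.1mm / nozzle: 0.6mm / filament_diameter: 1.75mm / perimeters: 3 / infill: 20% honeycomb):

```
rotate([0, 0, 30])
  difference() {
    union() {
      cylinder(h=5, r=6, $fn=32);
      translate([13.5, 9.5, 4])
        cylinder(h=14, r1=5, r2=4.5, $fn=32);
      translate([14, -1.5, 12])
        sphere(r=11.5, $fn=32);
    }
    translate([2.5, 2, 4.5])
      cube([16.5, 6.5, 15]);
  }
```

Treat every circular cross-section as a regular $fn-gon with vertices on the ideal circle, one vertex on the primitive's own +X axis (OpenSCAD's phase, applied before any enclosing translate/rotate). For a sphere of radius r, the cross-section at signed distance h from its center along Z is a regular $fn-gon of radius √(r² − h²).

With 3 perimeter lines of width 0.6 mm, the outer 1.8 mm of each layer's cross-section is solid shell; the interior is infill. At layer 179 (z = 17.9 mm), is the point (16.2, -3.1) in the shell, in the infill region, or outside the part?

At z = 17.9 mm: the cylinder is absent (z outside [0, 5]); the cone at (13.5, 9.5) (r1=5→r2=4.5) has section circumradius 4.504 here — a regular 32-gon; the r=11.5 sphere at (14, -1.5) contributes a regular 32-gon of circumradius √(11.5²−5.9²) = 9.871; Merging all regions: the regions partially overlap (shared area 18.71 mm²), so overlapping operands fuse into one piece — 1 connected region; the 16.5×6.5 cube at (2.5, 2) contributes its full rectangle; Subtracting the remaining from the first: starting from that combined region, the 16.5×6.5 cube at (2.5, 2) partially overlaps it — only the 75.87 mm² overlap (of its 107.25 mm²) is removed, clipping the outline — 2 connected regions; (rotated 30° about Z; rotation is an isometry so areas/perimeters/island counts are preserved). Overall, the cross-section has 2 separate islands. Undo the 30° rotation: the query point maps to (12.480, -10.785) in the un-rotated model frame. The nearest boundary edge runs (14.00, -11.37)→(12.07, -11.18); distance from the point to it = 0.43 mm. (Shell/infill is judged within the island containing the point — the largest one.) The point is inside the cross-section, 0.43 mm from the nearest boundary — within the 1.8 mm shell band (3 × 0.6).

shell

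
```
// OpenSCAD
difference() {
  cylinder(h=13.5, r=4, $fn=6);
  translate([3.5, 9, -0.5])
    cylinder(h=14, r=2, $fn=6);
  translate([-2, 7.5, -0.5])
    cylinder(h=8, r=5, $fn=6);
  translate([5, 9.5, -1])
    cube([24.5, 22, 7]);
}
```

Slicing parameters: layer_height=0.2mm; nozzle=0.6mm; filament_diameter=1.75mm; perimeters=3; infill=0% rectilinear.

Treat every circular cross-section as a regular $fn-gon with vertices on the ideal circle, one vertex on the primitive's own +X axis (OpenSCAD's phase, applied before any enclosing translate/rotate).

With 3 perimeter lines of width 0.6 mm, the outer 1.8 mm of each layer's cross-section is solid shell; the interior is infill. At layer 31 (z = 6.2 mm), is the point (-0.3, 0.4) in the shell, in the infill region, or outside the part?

At z = 6.2 mm: the r=4 cylinder gives a regular 6-gon of circumradius 4 (constant along its height); the r=2 cylinder at (3.5, 9) contributes a regular 6-gon of circumradius 2; the r=5 cylinder at (-2, 7.5) gives a regular 6-gon of circumradius 5 (constant along its height); the cube at (5, 9.5) is not intersected at this z (z outside [-1, 6]); After the difference (first − rest): starting from the r=4 cylinder, the r=2 cylinder at (3.5, 9) misses the remaining region (no effect); the r=5 cylinder at (-2, 7.5) partially overlaps it — only the 0.79 mm² overlap (of its 64.95 mm²) is removed, clipping the outline — 1 connected region. Overall, the cross-section is a single solid region. The nearest boundary edge runs (-2.17, 3.17)→(0.50, 3.17); distance from the point to it = 2.77 mm. The point is inside the cross-section and 2.77 mm from the nearest boundary — more than the 1.8 mm shell width (3 × 0.6), so it's in the infill interior.

infill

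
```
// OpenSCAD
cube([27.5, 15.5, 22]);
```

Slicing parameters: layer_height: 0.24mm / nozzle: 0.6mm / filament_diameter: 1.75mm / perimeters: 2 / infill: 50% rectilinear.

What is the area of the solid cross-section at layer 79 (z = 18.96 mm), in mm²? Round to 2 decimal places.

At z = 18.96 mm: the 27.5×15.5 cube contributes its full rectangle (area 426.25 mm²). Overall, the cross-section is a single solid region. Net area = 426.25 mm².

426.25 mm²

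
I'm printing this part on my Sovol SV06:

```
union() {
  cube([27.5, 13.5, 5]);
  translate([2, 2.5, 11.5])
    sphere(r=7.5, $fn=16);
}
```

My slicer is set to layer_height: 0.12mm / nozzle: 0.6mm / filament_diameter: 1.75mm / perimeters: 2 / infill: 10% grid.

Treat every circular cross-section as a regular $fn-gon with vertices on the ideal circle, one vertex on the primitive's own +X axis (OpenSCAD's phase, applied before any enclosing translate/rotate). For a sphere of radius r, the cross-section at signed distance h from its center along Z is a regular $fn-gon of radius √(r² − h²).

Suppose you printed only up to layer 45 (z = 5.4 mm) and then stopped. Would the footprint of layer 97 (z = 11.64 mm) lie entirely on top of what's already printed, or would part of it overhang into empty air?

part overhangs

Compare the two slices. At z = 5.4: the cube does not reach this height (z outside [0, 5]); the sphere at (2, 2.5): section is a regular 16-gon, circumradius = √(r²−h²) = √(7.5²−6.1²) = 4.363 (area = (16/2)·4.363²·sin(360°/16) = 58.29 mm²); Taking the union: only the r=7.5 sphere at (2, 2.5) is present, so the union is just that shape — area = 58.29 mm². At z = 11.64: the cube is not intersected at this z (z outside [0, 5]); the r=7.5 sphere at (2, 2.5) slices to a regular 16-gon of circumradius 7.499 (√(r²−h²) with h=0.14 from center) (area = (16/2)·7.499²·sin(360°/16) = 172.15 mm²); Combining (union): only the r=7.5 sphere at (2, 2.5) is present, so the union is just that shape — area = 172.15 mm². Checking containment: at z = 11.64 the cross-section extends beyond the z = 5.4 cross-section by about 113.86 mm².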